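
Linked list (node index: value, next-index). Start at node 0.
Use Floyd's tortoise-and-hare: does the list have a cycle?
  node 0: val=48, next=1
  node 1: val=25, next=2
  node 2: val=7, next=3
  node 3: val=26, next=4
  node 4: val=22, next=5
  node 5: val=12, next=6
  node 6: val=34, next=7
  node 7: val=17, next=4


Floyd's tortoise (slow, +1) and hare (fast, +2):
  init: slow=0, fast=0
  step 1: slow=1, fast=2
  step 2: slow=2, fast=4
  step 3: slow=3, fast=6
  step 4: slow=4, fast=4
  slow == fast at node 4: cycle detected

Cycle: yes


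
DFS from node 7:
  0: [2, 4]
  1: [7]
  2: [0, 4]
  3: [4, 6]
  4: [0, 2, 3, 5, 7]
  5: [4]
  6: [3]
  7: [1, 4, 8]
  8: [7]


Visit 7, push [8, 4, 1]
Visit 1, push []
Visit 4, push [5, 3, 2, 0]
Visit 0, push [2]
Visit 2, push []
Visit 3, push [6]
Visit 6, push []
Visit 5, push []
Visit 8, push []

DFS order: [7, 1, 4, 0, 2, 3, 6, 5, 8]


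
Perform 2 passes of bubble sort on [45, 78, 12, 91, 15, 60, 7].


Initial: [45, 78, 12, 91, 15, 60, 7]
Pass 1: [45, 12, 78, 15, 60, 7, 91] (4 swaps)
Pass 2: [12, 45, 15, 60, 7, 78, 91] (4 swaps)

After 2 passes: [12, 45, 15, 60, 7, 78, 91]


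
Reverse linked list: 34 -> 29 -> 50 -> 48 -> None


Step 1: curr=34, set curr.next=prev(None) | reversed so far: 34
Step 2: curr=29, set curr.next=prev(34) | reversed so far: 29 -> 34
Step 3: curr=50, set curr.next=prev(29) | reversed so far: 50 -> 29 -> 34
Step 4: curr=48, set curr.next=prev(50) | reversed so far: 48 -> 50 -> 29 -> 34

48 -> 50 -> 29 -> 34 -> None


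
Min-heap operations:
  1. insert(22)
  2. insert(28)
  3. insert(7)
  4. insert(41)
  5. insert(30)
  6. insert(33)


insert(22) -> [22]
insert(28) -> [22, 28]
insert(7) -> [7, 28, 22]
insert(41) -> [7, 28, 22, 41]
insert(30) -> [7, 28, 22, 41, 30]
insert(33) -> [7, 28, 22, 41, 30, 33]

Final heap: [7, 28, 22, 41, 30, 33]


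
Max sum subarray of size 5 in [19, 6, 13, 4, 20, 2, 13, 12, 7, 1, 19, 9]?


[0:5]: 62
[1:6]: 45
[2:7]: 52
[3:8]: 51
[4:9]: 54
[5:10]: 35
[6:11]: 52
[7:12]: 48

Max: 62 at [0:5]


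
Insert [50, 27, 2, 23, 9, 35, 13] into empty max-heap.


Insert 50: [50]
Insert 27: [50, 27]
Insert 2: [50, 27, 2]
Insert 23: [50, 27, 2, 23]
Insert 9: [50, 27, 2, 23, 9]
Insert 35: [50, 27, 35, 23, 9, 2]
Insert 13: [50, 27, 35, 23, 9, 2, 13]

Final heap: [50, 27, 35, 23, 9, 2, 13]


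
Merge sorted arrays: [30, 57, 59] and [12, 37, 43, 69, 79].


Take 12 from B
Take 30 from A
Take 37 from B
Take 43 from B
Take 57 from A
Take 59 from A

Merged: [12, 30, 37, 43, 57, 59, 69, 79]


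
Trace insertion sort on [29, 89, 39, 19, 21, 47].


Initial: [29, 89, 39, 19, 21, 47]
Insert 89: [29, 89, 39, 19, 21, 47]
Insert 39: [29, 39, 89, 19, 21, 47]
Insert 19: [19, 29, 39, 89, 21, 47]
Insert 21: [19, 21, 29, 39, 89, 47]
Insert 47: [19, 21, 29, 39, 47, 89]

Sorted: [19, 21, 29, 39, 47, 89]


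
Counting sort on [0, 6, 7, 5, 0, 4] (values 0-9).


Input: [0, 6, 7, 5, 0, 4]
Counts: [2, 0, 0, 0, 1, 1, 1, 1, 0, 0]

Sorted: [0, 0, 4, 5, 6, 7]


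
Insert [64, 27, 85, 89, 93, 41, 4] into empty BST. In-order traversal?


Insert 64: root
Insert 27: L from 64
Insert 85: R from 64
Insert 89: R from 64 -> R from 85
Insert 93: R from 64 -> R from 85 -> R from 89
Insert 41: L from 64 -> R from 27
Insert 4: L from 64 -> L from 27

In-order: [4, 27, 41, 64, 85, 89, 93]


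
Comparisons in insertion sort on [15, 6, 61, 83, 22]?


Algorithm: insertion sort
Input: [15, 6, 61, 83, 22]
Sorted: [6, 15, 22, 61, 83]

6


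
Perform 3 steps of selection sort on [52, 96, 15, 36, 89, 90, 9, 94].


Initial: [52, 96, 15, 36, 89, 90, 9, 94]
Step 1: min=9 at 6
  Swap: [9, 96, 15, 36, 89, 90, 52, 94]
Step 2: min=15 at 2
  Swap: [9, 15, 96, 36, 89, 90, 52, 94]
Step 3: min=36 at 3
  Swap: [9, 15, 36, 96, 89, 90, 52, 94]

After 3 steps: [9, 15, 36, 96, 89, 90, 52, 94]


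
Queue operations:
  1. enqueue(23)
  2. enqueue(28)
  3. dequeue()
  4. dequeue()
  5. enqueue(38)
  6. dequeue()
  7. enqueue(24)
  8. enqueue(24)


enqueue(23) -> [23]
enqueue(28) -> [23, 28]
dequeue()->23, [28]
dequeue()->28, []
enqueue(38) -> [38]
dequeue()->38, []
enqueue(24) -> [24]
enqueue(24) -> [24, 24]

Final queue: [24, 24]


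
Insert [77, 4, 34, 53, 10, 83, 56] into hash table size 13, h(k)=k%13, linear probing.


Insert 77: h=12 -> slot 12
Insert 4: h=4 -> slot 4
Insert 34: h=8 -> slot 8
Insert 53: h=1 -> slot 1
Insert 10: h=10 -> slot 10
Insert 83: h=5 -> slot 5
Insert 56: h=4, 2 probes -> slot 6

Table: [None, 53, None, None, 4, 83, 56, None, 34, None, 10, None, 77]


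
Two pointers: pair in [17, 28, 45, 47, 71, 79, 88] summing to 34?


lo=0(17)+hi=6(88)=105
lo=0(17)+hi=5(79)=96
lo=0(17)+hi=4(71)=88
lo=0(17)+hi=3(47)=64
lo=0(17)+hi=2(45)=62
lo=0(17)+hi=1(28)=45

No pair found


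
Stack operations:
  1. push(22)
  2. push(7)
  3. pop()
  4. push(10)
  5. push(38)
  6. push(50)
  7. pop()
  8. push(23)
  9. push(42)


push(22) -> [22]
push(7) -> [22, 7]
pop()->7, [22]
push(10) -> [22, 10]
push(38) -> [22, 10, 38]
push(50) -> [22, 10, 38, 50]
pop()->50, [22, 10, 38]
push(23) -> [22, 10, 38, 23]
push(42) -> [22, 10, 38, 23, 42]

Final stack: [22, 10, 38, 23, 42]


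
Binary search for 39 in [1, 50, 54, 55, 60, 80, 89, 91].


Step 1: lo=0, hi=7, mid=3, val=55
Step 2: lo=0, hi=2, mid=1, val=50
Step 3: lo=0, hi=0, mid=0, val=1

Not found


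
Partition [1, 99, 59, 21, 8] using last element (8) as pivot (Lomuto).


Pivot: 8
  1 <= 8: advance i (no swap)
Place pivot at 1: [1, 8, 59, 21, 99]

Partitioned: [1, 8, 59, 21, 99]


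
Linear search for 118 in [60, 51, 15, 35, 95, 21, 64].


i=0: 60!=118
i=1: 51!=118
i=2: 15!=118
i=3: 35!=118
i=4: 95!=118
i=5: 21!=118
i=6: 64!=118

Not found, 7 comps


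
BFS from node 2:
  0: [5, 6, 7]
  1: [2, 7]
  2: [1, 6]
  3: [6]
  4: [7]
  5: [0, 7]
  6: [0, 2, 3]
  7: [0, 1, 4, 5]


Visit 2, enqueue [1, 6]
Visit 1, enqueue [7]
Visit 6, enqueue [0, 3]
Visit 7, enqueue [4, 5]
Visit 0, enqueue []
Visit 3, enqueue []
Visit 4, enqueue []
Visit 5, enqueue []

BFS order: [2, 1, 6, 7, 0, 3, 4, 5]


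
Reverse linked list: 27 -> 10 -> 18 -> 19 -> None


Step 1: curr=27, set curr.next=prev(None) | reversed so far: 27
Step 2: curr=10, set curr.next=prev(27) | reversed so far: 10 -> 27
Step 3: curr=18, set curr.next=prev(10) | reversed so far: 18 -> 10 -> 27
Step 4: curr=19, set curr.next=prev(18) | reversed so far: 19 -> 18 -> 10 -> 27

19 -> 18 -> 10 -> 27 -> None


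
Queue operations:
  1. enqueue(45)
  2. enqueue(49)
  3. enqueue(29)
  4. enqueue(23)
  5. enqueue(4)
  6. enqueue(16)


enqueue(45) -> [45]
enqueue(49) -> [45, 49]
enqueue(29) -> [45, 49, 29]
enqueue(23) -> [45, 49, 29, 23]
enqueue(4) -> [45, 49, 29, 23, 4]
enqueue(16) -> [45, 49, 29, 23, 4, 16]

Final queue: [45, 49, 29, 23, 4, 16]


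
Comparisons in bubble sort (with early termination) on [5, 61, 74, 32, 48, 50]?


Algorithm: bubble sort (with early termination)
Input: [5, 61, 74, 32, 48, 50]
Sorted: [5, 32, 48, 50, 61, 74]

12


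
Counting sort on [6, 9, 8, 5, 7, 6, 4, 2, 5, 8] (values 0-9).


Input: [6, 9, 8, 5, 7, 6, 4, 2, 5, 8]
Counts: [0, 0, 1, 0, 1, 2, 2, 1, 2, 1]

Sorted: [2, 4, 5, 5, 6, 6, 7, 8, 8, 9]


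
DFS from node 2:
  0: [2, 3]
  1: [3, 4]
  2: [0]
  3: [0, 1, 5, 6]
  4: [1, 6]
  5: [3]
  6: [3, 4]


Visit 2, push [0]
Visit 0, push [3]
Visit 3, push [6, 5, 1]
Visit 1, push [4]
Visit 4, push [6]
Visit 6, push []
Visit 5, push []

DFS order: [2, 0, 3, 1, 4, 6, 5]


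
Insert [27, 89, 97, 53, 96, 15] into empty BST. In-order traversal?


Insert 27: root
Insert 89: R from 27
Insert 97: R from 27 -> R from 89
Insert 53: R from 27 -> L from 89
Insert 96: R from 27 -> R from 89 -> L from 97
Insert 15: L from 27

In-order: [15, 27, 53, 89, 96, 97]


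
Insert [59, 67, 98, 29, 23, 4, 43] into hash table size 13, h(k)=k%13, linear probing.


Insert 59: h=7 -> slot 7
Insert 67: h=2 -> slot 2
Insert 98: h=7, 1 probes -> slot 8
Insert 29: h=3 -> slot 3
Insert 23: h=10 -> slot 10
Insert 4: h=4 -> slot 4
Insert 43: h=4, 1 probes -> slot 5

Table: [None, None, 67, 29, 4, 43, None, 59, 98, None, 23, None, None]


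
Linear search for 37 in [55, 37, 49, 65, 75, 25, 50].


i=0: 55!=37
i=1: 37==37 found!

Found at 1, 2 comps


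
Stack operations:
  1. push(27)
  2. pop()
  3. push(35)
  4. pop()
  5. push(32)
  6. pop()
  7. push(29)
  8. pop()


push(27) -> [27]
pop()->27, []
push(35) -> [35]
pop()->35, []
push(32) -> [32]
pop()->32, []
push(29) -> [29]
pop()->29, []

Final stack: []


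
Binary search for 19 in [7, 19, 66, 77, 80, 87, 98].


Step 1: lo=0, hi=6, mid=3, val=77
Step 2: lo=0, hi=2, mid=1, val=19

Found at index 1


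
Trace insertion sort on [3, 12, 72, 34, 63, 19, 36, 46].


Initial: [3, 12, 72, 34, 63, 19, 36, 46]
Insert 12: [3, 12, 72, 34, 63, 19, 36, 46]
Insert 72: [3, 12, 72, 34, 63, 19, 36, 46]
Insert 34: [3, 12, 34, 72, 63, 19, 36, 46]
Insert 63: [3, 12, 34, 63, 72, 19, 36, 46]
Insert 19: [3, 12, 19, 34, 63, 72, 36, 46]
Insert 36: [3, 12, 19, 34, 36, 63, 72, 46]
Insert 46: [3, 12, 19, 34, 36, 46, 63, 72]

Sorted: [3, 12, 19, 34, 36, 46, 63, 72]


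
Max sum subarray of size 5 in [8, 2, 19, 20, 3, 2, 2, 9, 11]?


[0:5]: 52
[1:6]: 46
[2:7]: 46
[3:8]: 36
[4:9]: 27

Max: 52 at [0:5]


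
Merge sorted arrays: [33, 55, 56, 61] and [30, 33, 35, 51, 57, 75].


Take 30 from B
Take 33 from A
Take 33 from B
Take 35 from B
Take 51 from B
Take 55 from A
Take 56 from A
Take 57 from B
Take 61 from A

Merged: [30, 33, 33, 35, 51, 55, 56, 57, 61, 75]


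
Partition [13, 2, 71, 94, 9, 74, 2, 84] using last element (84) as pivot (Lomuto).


Pivot: 84
  13 <= 84: advance i (no swap)
  2 <= 84: advance i (no swap)
  71 <= 84: advance i (no swap)
  9 <= 84: swap -> [13, 2, 71, 9, 94, 74, 2, 84]
  74 <= 84: swap -> [13, 2, 71, 9, 74, 94, 2, 84]
  2 <= 84: swap -> [13, 2, 71, 9, 74, 2, 94, 84]
Place pivot at 6: [13, 2, 71, 9, 74, 2, 84, 94]

Partitioned: [13, 2, 71, 9, 74, 2, 84, 94]


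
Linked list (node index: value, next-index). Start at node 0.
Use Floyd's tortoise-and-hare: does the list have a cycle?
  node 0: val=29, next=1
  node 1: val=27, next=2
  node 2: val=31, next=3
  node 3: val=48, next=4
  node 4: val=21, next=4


Floyd's tortoise (slow, +1) and hare (fast, +2):
  init: slow=0, fast=0
  step 1: slow=1, fast=2
  step 2: slow=2, fast=4
  step 3: slow=3, fast=4
  step 4: slow=4, fast=4
  slow == fast at node 4: cycle detected

Cycle: yes


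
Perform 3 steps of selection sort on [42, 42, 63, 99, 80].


Initial: [42, 42, 63, 99, 80]
Step 1: min=42 at 0
  Swap: [42, 42, 63, 99, 80]
Step 2: min=42 at 1
  Swap: [42, 42, 63, 99, 80]
Step 3: min=63 at 2
  Swap: [42, 42, 63, 99, 80]

After 3 steps: [42, 42, 63, 99, 80]


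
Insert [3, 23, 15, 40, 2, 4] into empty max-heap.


Insert 3: [3]
Insert 23: [23, 3]
Insert 15: [23, 3, 15]
Insert 40: [40, 23, 15, 3]
Insert 2: [40, 23, 15, 3, 2]
Insert 4: [40, 23, 15, 3, 2, 4]

Final heap: [40, 23, 15, 3, 2, 4]


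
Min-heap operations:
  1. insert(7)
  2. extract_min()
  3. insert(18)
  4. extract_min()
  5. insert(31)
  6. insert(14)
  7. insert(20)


insert(7) -> [7]
extract_min()->7, []
insert(18) -> [18]
extract_min()->18, []
insert(31) -> [31]
insert(14) -> [14, 31]
insert(20) -> [14, 31, 20]

Final heap: [14, 31, 20]


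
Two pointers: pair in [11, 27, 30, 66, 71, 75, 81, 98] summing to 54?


lo=0(11)+hi=7(98)=109
lo=0(11)+hi=6(81)=92
lo=0(11)+hi=5(75)=86
lo=0(11)+hi=4(71)=82
lo=0(11)+hi=3(66)=77
lo=0(11)+hi=2(30)=41
lo=1(27)+hi=2(30)=57

No pair found


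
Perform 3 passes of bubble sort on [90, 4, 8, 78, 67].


Initial: [90, 4, 8, 78, 67]
Pass 1: [4, 8, 78, 67, 90] (4 swaps)
Pass 2: [4, 8, 67, 78, 90] (1 swaps)
Pass 3: [4, 8, 67, 78, 90] (0 swaps)

After 3 passes: [4, 8, 67, 78, 90]


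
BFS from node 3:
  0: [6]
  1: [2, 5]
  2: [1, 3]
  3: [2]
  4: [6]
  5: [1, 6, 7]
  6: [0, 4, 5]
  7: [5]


Visit 3, enqueue [2]
Visit 2, enqueue [1]
Visit 1, enqueue [5]
Visit 5, enqueue [6, 7]
Visit 6, enqueue [0, 4]
Visit 7, enqueue []
Visit 0, enqueue []
Visit 4, enqueue []

BFS order: [3, 2, 1, 5, 6, 7, 0, 4]


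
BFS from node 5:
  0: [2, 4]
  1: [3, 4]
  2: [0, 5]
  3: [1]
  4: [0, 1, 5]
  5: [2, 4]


Visit 5, enqueue [2, 4]
Visit 2, enqueue [0]
Visit 4, enqueue [1]
Visit 0, enqueue []
Visit 1, enqueue [3]
Visit 3, enqueue []

BFS order: [5, 2, 4, 0, 1, 3]


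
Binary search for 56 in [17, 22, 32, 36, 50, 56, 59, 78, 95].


Step 1: lo=0, hi=8, mid=4, val=50
Step 2: lo=5, hi=8, mid=6, val=59
Step 3: lo=5, hi=5, mid=5, val=56

Found at index 5


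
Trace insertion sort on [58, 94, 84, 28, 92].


Initial: [58, 94, 84, 28, 92]
Insert 94: [58, 94, 84, 28, 92]
Insert 84: [58, 84, 94, 28, 92]
Insert 28: [28, 58, 84, 94, 92]
Insert 92: [28, 58, 84, 92, 94]

Sorted: [28, 58, 84, 92, 94]


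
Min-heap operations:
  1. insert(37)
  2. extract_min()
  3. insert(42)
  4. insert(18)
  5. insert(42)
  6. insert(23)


insert(37) -> [37]
extract_min()->37, []
insert(42) -> [42]
insert(18) -> [18, 42]
insert(42) -> [18, 42, 42]
insert(23) -> [18, 23, 42, 42]

Final heap: [18, 23, 42, 42]


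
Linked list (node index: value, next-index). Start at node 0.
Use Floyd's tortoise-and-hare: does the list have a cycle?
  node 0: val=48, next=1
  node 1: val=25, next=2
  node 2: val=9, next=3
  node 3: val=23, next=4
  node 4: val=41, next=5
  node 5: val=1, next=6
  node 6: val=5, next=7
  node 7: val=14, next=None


Floyd's tortoise (slow, +1) and hare (fast, +2):
  init: slow=0, fast=0
  step 1: slow=1, fast=2
  step 2: slow=2, fast=4
  step 3: slow=3, fast=6
  step 4: fast 6->7->None, no cycle

Cycle: no


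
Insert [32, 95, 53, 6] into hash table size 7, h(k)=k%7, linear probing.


Insert 32: h=4 -> slot 4
Insert 95: h=4, 1 probes -> slot 5
Insert 53: h=4, 2 probes -> slot 6
Insert 6: h=6, 1 probes -> slot 0

Table: [6, None, None, None, 32, 95, 53]


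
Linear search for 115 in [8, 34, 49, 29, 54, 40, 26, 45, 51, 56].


i=0: 8!=115
i=1: 34!=115
i=2: 49!=115
i=3: 29!=115
i=4: 54!=115
i=5: 40!=115
i=6: 26!=115
i=7: 45!=115
i=8: 51!=115
i=9: 56!=115

Not found, 10 comps


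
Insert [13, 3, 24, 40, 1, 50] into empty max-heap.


Insert 13: [13]
Insert 3: [13, 3]
Insert 24: [24, 3, 13]
Insert 40: [40, 24, 13, 3]
Insert 1: [40, 24, 13, 3, 1]
Insert 50: [50, 24, 40, 3, 1, 13]

Final heap: [50, 24, 40, 3, 1, 13]


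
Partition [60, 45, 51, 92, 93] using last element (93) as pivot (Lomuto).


Pivot: 93
  60 <= 93: advance i (no swap)
  45 <= 93: advance i (no swap)
  51 <= 93: advance i (no swap)
  92 <= 93: advance i (no swap)
Place pivot at 4: [60, 45, 51, 92, 93]

Partitioned: [60, 45, 51, 92, 93]


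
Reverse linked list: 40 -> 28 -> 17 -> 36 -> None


Step 1: curr=40, set curr.next=prev(None) | reversed so far: 40
Step 2: curr=28, set curr.next=prev(40) | reversed so far: 28 -> 40
Step 3: curr=17, set curr.next=prev(28) | reversed so far: 17 -> 28 -> 40
Step 4: curr=36, set curr.next=prev(17) | reversed so far: 36 -> 17 -> 28 -> 40

36 -> 17 -> 28 -> 40 -> None


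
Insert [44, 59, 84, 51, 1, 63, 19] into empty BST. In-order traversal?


Insert 44: root
Insert 59: R from 44
Insert 84: R from 44 -> R from 59
Insert 51: R from 44 -> L from 59
Insert 1: L from 44
Insert 63: R from 44 -> R from 59 -> L from 84
Insert 19: L from 44 -> R from 1

In-order: [1, 19, 44, 51, 59, 63, 84]


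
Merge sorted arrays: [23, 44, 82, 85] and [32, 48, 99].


Take 23 from A
Take 32 from B
Take 44 from A
Take 48 from B
Take 82 from A
Take 85 from A

Merged: [23, 32, 44, 48, 82, 85, 99]


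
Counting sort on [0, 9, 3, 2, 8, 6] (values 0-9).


Input: [0, 9, 3, 2, 8, 6]
Counts: [1, 0, 1, 1, 0, 0, 1, 0, 1, 1]

Sorted: [0, 2, 3, 6, 8, 9]


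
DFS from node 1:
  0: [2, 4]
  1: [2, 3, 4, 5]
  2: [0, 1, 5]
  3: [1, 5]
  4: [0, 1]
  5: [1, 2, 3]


Visit 1, push [5, 4, 3, 2]
Visit 2, push [5, 0]
Visit 0, push [4]
Visit 4, push []
Visit 5, push [3]
Visit 3, push []

DFS order: [1, 2, 0, 4, 5, 3]


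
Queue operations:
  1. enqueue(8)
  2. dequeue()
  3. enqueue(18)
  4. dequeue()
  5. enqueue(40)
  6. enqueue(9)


enqueue(8) -> [8]
dequeue()->8, []
enqueue(18) -> [18]
dequeue()->18, []
enqueue(40) -> [40]
enqueue(9) -> [40, 9]

Final queue: [40, 9]


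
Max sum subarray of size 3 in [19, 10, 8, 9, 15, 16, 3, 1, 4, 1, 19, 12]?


[0:3]: 37
[1:4]: 27
[2:5]: 32
[3:6]: 40
[4:7]: 34
[5:8]: 20
[6:9]: 8
[7:10]: 6
[8:11]: 24
[9:12]: 32

Max: 40 at [3:6]


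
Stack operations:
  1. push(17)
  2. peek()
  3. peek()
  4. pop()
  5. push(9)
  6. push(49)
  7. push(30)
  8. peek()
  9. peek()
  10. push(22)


push(17) -> [17]
peek()->17
peek()->17
pop()->17, []
push(9) -> [9]
push(49) -> [9, 49]
push(30) -> [9, 49, 30]
peek()->30
peek()->30
push(22) -> [9, 49, 30, 22]

Final stack: [9, 49, 30, 22]


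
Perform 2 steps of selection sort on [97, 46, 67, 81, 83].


Initial: [97, 46, 67, 81, 83]
Step 1: min=46 at 1
  Swap: [46, 97, 67, 81, 83]
Step 2: min=67 at 2
  Swap: [46, 67, 97, 81, 83]

After 2 steps: [46, 67, 97, 81, 83]


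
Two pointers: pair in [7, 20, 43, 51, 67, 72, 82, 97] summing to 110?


lo=0(7)+hi=7(97)=104
lo=1(20)+hi=7(97)=117
lo=1(20)+hi=6(82)=102
lo=2(43)+hi=6(82)=125
lo=2(43)+hi=5(72)=115
lo=2(43)+hi=4(67)=110

Yes: 43+67=110


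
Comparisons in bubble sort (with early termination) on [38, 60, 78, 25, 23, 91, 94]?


Algorithm: bubble sort (with early termination)
Input: [38, 60, 78, 25, 23, 91, 94]
Sorted: [23, 25, 38, 60, 78, 91, 94]

20


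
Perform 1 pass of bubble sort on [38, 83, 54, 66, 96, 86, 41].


Initial: [38, 83, 54, 66, 96, 86, 41]
Pass 1: [38, 54, 66, 83, 86, 41, 96] (4 swaps)

After 1 pass: [38, 54, 66, 83, 86, 41, 96]


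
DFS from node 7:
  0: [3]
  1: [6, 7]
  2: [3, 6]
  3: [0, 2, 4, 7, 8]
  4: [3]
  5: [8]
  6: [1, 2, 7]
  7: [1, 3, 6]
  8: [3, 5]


Visit 7, push [6, 3, 1]
Visit 1, push [6]
Visit 6, push [2]
Visit 2, push [3]
Visit 3, push [8, 4, 0]
Visit 0, push []
Visit 4, push []
Visit 8, push [5]
Visit 5, push []

DFS order: [7, 1, 6, 2, 3, 0, 4, 8, 5]


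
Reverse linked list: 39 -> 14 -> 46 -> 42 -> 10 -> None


Step 1: curr=39, set curr.next=prev(None) | reversed so far: 39
Step 2: curr=14, set curr.next=prev(39) | reversed so far: 14 -> 39
Step 3: curr=46, set curr.next=prev(14) | reversed so far: 46 -> 14 -> 39
Step 4: curr=42, set curr.next=prev(46) | reversed so far: 42 -> 46 -> 14 -> 39
Step 5: curr=10, set curr.next=prev(42) | reversed so far: 10 -> 42 -> 46 -> 14 -> 39

10 -> 42 -> 46 -> 14 -> 39 -> None


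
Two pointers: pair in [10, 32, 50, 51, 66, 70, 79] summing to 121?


lo=0(10)+hi=6(79)=89
lo=1(32)+hi=6(79)=111
lo=2(50)+hi=6(79)=129
lo=2(50)+hi=5(70)=120
lo=3(51)+hi=5(70)=121

Yes: 51+70=121


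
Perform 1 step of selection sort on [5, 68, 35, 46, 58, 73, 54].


Initial: [5, 68, 35, 46, 58, 73, 54]
Step 1: min=5 at 0
  Swap: [5, 68, 35, 46, 58, 73, 54]

After 1 step: [5, 68, 35, 46, 58, 73, 54]


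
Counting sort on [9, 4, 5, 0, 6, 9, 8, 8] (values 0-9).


Input: [9, 4, 5, 0, 6, 9, 8, 8]
Counts: [1, 0, 0, 0, 1, 1, 1, 0, 2, 2]

Sorted: [0, 4, 5, 6, 8, 8, 9, 9]


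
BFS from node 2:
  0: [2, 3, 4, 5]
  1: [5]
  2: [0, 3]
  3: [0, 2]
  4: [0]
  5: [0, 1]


Visit 2, enqueue [0, 3]
Visit 0, enqueue [4, 5]
Visit 3, enqueue []
Visit 4, enqueue []
Visit 5, enqueue [1]
Visit 1, enqueue []

BFS order: [2, 0, 3, 4, 5, 1]


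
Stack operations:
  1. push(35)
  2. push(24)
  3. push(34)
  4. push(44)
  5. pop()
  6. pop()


push(35) -> [35]
push(24) -> [35, 24]
push(34) -> [35, 24, 34]
push(44) -> [35, 24, 34, 44]
pop()->44, [35, 24, 34]
pop()->34, [35, 24]

Final stack: [35, 24]


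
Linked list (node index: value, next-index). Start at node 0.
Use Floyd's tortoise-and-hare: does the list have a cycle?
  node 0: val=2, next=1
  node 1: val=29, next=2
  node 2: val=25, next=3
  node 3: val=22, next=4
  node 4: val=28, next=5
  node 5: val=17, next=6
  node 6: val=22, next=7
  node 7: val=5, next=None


Floyd's tortoise (slow, +1) and hare (fast, +2):
  init: slow=0, fast=0
  step 1: slow=1, fast=2
  step 2: slow=2, fast=4
  step 3: slow=3, fast=6
  step 4: fast 6->7->None, no cycle

Cycle: no


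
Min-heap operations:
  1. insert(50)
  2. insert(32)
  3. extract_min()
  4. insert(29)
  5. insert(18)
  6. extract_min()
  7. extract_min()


insert(50) -> [50]
insert(32) -> [32, 50]
extract_min()->32, [50]
insert(29) -> [29, 50]
insert(18) -> [18, 50, 29]
extract_min()->18, [29, 50]
extract_min()->29, [50]

Final heap: [50]


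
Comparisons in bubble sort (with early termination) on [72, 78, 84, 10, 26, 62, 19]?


Algorithm: bubble sort (with early termination)
Input: [72, 78, 84, 10, 26, 62, 19]
Sorted: [10, 19, 26, 62, 72, 78, 84]

21


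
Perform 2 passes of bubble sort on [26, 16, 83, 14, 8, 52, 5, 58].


Initial: [26, 16, 83, 14, 8, 52, 5, 58]
Pass 1: [16, 26, 14, 8, 52, 5, 58, 83] (6 swaps)
Pass 2: [16, 14, 8, 26, 5, 52, 58, 83] (3 swaps)

After 2 passes: [16, 14, 8, 26, 5, 52, 58, 83]


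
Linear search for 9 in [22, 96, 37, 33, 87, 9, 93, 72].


i=0: 22!=9
i=1: 96!=9
i=2: 37!=9
i=3: 33!=9
i=4: 87!=9
i=5: 9==9 found!

Found at 5, 6 comps


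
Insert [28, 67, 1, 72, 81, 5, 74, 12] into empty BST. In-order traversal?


Insert 28: root
Insert 67: R from 28
Insert 1: L from 28
Insert 72: R from 28 -> R from 67
Insert 81: R from 28 -> R from 67 -> R from 72
Insert 5: L from 28 -> R from 1
Insert 74: R from 28 -> R from 67 -> R from 72 -> L from 81
Insert 12: L from 28 -> R from 1 -> R from 5

In-order: [1, 5, 12, 28, 67, 72, 74, 81]


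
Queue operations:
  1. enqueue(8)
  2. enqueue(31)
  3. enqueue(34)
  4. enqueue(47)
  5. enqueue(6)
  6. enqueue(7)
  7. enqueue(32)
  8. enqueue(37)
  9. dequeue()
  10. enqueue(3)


enqueue(8) -> [8]
enqueue(31) -> [8, 31]
enqueue(34) -> [8, 31, 34]
enqueue(47) -> [8, 31, 34, 47]
enqueue(6) -> [8, 31, 34, 47, 6]
enqueue(7) -> [8, 31, 34, 47, 6, 7]
enqueue(32) -> [8, 31, 34, 47, 6, 7, 32]
enqueue(37) -> [8, 31, 34, 47, 6, 7, 32, 37]
dequeue()->8, [31, 34, 47, 6, 7, 32, 37]
enqueue(3) -> [31, 34, 47, 6, 7, 32, 37, 3]

Final queue: [31, 34, 47, 6, 7, 32, 37, 3]


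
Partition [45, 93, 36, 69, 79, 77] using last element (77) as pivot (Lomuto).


Pivot: 77
  45 <= 77: advance i (no swap)
  36 <= 77: swap -> [45, 36, 93, 69, 79, 77]
  69 <= 77: swap -> [45, 36, 69, 93, 79, 77]
Place pivot at 3: [45, 36, 69, 77, 79, 93]

Partitioned: [45, 36, 69, 77, 79, 93]


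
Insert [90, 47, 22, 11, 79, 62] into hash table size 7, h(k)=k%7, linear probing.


Insert 90: h=6 -> slot 6
Insert 47: h=5 -> slot 5
Insert 22: h=1 -> slot 1
Insert 11: h=4 -> slot 4
Insert 79: h=2 -> slot 2
Insert 62: h=6, 1 probes -> slot 0

Table: [62, 22, 79, None, 11, 47, 90]


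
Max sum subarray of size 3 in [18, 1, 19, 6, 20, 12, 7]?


[0:3]: 38
[1:4]: 26
[2:5]: 45
[3:6]: 38
[4:7]: 39

Max: 45 at [2:5]


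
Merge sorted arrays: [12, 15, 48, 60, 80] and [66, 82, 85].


Take 12 from A
Take 15 from A
Take 48 from A
Take 60 from A
Take 66 from B
Take 80 from A

Merged: [12, 15, 48, 60, 66, 80, 82, 85]


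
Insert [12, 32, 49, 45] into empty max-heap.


Insert 12: [12]
Insert 32: [32, 12]
Insert 49: [49, 12, 32]
Insert 45: [49, 45, 32, 12]

Final heap: [49, 45, 32, 12]


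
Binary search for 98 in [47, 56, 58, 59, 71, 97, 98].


Step 1: lo=0, hi=6, mid=3, val=59
Step 2: lo=4, hi=6, mid=5, val=97
Step 3: lo=6, hi=6, mid=6, val=98

Found at index 6


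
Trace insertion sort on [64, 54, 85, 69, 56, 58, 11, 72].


Initial: [64, 54, 85, 69, 56, 58, 11, 72]
Insert 54: [54, 64, 85, 69, 56, 58, 11, 72]
Insert 85: [54, 64, 85, 69, 56, 58, 11, 72]
Insert 69: [54, 64, 69, 85, 56, 58, 11, 72]
Insert 56: [54, 56, 64, 69, 85, 58, 11, 72]
Insert 58: [54, 56, 58, 64, 69, 85, 11, 72]
Insert 11: [11, 54, 56, 58, 64, 69, 85, 72]
Insert 72: [11, 54, 56, 58, 64, 69, 72, 85]

Sorted: [11, 54, 56, 58, 64, 69, 72, 85]


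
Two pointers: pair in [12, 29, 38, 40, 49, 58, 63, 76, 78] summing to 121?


lo=0(12)+hi=8(78)=90
lo=1(29)+hi=8(78)=107
lo=2(38)+hi=8(78)=116
lo=3(40)+hi=8(78)=118
lo=4(49)+hi=8(78)=127
lo=4(49)+hi=7(76)=125
lo=4(49)+hi=6(63)=112
lo=5(58)+hi=6(63)=121

Yes: 58+63=121


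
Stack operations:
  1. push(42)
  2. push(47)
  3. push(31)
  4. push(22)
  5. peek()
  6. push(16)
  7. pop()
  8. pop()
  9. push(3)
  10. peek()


push(42) -> [42]
push(47) -> [42, 47]
push(31) -> [42, 47, 31]
push(22) -> [42, 47, 31, 22]
peek()->22
push(16) -> [42, 47, 31, 22, 16]
pop()->16, [42, 47, 31, 22]
pop()->22, [42, 47, 31]
push(3) -> [42, 47, 31, 3]
peek()->3

Final stack: [42, 47, 31, 3]


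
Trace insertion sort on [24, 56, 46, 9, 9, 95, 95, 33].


Initial: [24, 56, 46, 9, 9, 95, 95, 33]
Insert 56: [24, 56, 46, 9, 9, 95, 95, 33]
Insert 46: [24, 46, 56, 9, 9, 95, 95, 33]
Insert 9: [9, 24, 46, 56, 9, 95, 95, 33]
Insert 9: [9, 9, 24, 46, 56, 95, 95, 33]
Insert 95: [9, 9, 24, 46, 56, 95, 95, 33]
Insert 95: [9, 9, 24, 46, 56, 95, 95, 33]
Insert 33: [9, 9, 24, 33, 46, 56, 95, 95]

Sorted: [9, 9, 24, 33, 46, 56, 95, 95]


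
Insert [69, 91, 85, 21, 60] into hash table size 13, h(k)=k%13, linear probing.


Insert 69: h=4 -> slot 4
Insert 91: h=0 -> slot 0
Insert 85: h=7 -> slot 7
Insert 21: h=8 -> slot 8
Insert 60: h=8, 1 probes -> slot 9

Table: [91, None, None, None, 69, None, None, 85, 21, 60, None, None, None]


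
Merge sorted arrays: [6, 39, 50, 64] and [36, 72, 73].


Take 6 from A
Take 36 from B
Take 39 from A
Take 50 from A
Take 64 from A

Merged: [6, 36, 39, 50, 64, 72, 73]


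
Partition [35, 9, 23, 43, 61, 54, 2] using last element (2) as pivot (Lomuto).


Pivot: 2
Place pivot at 0: [2, 9, 23, 43, 61, 54, 35]

Partitioned: [2, 9, 23, 43, 61, 54, 35]


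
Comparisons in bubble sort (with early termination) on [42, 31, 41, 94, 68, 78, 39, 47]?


Algorithm: bubble sort (with early termination)
Input: [42, 31, 41, 94, 68, 78, 39, 47]
Sorted: [31, 39, 41, 42, 47, 68, 78, 94]

27


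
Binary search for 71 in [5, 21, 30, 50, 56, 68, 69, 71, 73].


Step 1: lo=0, hi=8, mid=4, val=56
Step 2: lo=5, hi=8, mid=6, val=69
Step 3: lo=7, hi=8, mid=7, val=71

Found at index 7


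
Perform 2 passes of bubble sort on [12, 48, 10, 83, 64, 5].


Initial: [12, 48, 10, 83, 64, 5]
Pass 1: [12, 10, 48, 64, 5, 83] (3 swaps)
Pass 2: [10, 12, 48, 5, 64, 83] (2 swaps)

After 2 passes: [10, 12, 48, 5, 64, 83]


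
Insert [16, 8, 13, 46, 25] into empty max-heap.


Insert 16: [16]
Insert 8: [16, 8]
Insert 13: [16, 8, 13]
Insert 46: [46, 16, 13, 8]
Insert 25: [46, 25, 13, 8, 16]

Final heap: [46, 25, 13, 8, 16]


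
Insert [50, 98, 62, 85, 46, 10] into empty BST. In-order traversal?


Insert 50: root
Insert 98: R from 50
Insert 62: R from 50 -> L from 98
Insert 85: R from 50 -> L from 98 -> R from 62
Insert 46: L from 50
Insert 10: L from 50 -> L from 46

In-order: [10, 46, 50, 62, 85, 98]


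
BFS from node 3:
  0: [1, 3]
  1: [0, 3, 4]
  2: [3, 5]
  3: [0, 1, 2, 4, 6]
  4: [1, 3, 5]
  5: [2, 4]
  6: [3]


Visit 3, enqueue [0, 1, 2, 4, 6]
Visit 0, enqueue []
Visit 1, enqueue []
Visit 2, enqueue [5]
Visit 4, enqueue []
Visit 6, enqueue []
Visit 5, enqueue []

BFS order: [3, 0, 1, 2, 4, 6, 5]


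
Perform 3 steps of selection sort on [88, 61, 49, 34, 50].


Initial: [88, 61, 49, 34, 50]
Step 1: min=34 at 3
  Swap: [34, 61, 49, 88, 50]
Step 2: min=49 at 2
  Swap: [34, 49, 61, 88, 50]
Step 3: min=50 at 4
  Swap: [34, 49, 50, 88, 61]

After 3 steps: [34, 49, 50, 88, 61]


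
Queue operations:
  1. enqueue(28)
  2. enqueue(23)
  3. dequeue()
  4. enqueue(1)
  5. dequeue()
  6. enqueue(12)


enqueue(28) -> [28]
enqueue(23) -> [28, 23]
dequeue()->28, [23]
enqueue(1) -> [23, 1]
dequeue()->23, [1]
enqueue(12) -> [1, 12]

Final queue: [1, 12]


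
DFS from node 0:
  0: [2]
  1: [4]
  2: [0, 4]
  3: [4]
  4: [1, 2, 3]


Visit 0, push [2]
Visit 2, push [4]
Visit 4, push [3, 1]
Visit 1, push []
Visit 3, push []

DFS order: [0, 2, 4, 1, 3]


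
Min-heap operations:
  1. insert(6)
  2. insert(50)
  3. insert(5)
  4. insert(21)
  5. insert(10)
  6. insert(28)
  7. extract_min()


insert(6) -> [6]
insert(50) -> [6, 50]
insert(5) -> [5, 50, 6]
insert(21) -> [5, 21, 6, 50]
insert(10) -> [5, 10, 6, 50, 21]
insert(28) -> [5, 10, 6, 50, 21, 28]
extract_min()->5, [6, 10, 28, 50, 21]

Final heap: [6, 10, 28, 50, 21]


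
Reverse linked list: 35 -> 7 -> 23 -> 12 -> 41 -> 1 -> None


Step 1: curr=35, set curr.next=prev(None) | reversed so far: 35
Step 2: curr=7, set curr.next=prev(35) | reversed so far: 7 -> 35
Step 3: curr=23, set curr.next=prev(7) | reversed so far: 23 -> 7 -> 35
Step 4: curr=12, set curr.next=prev(23) | reversed so far: 12 -> 23 -> 7 -> 35
Step 5: curr=41, set curr.next=prev(12) | reversed so far: 41 -> 12 -> 23 -> 7 -> 35
Step 6: curr=1, set curr.next=prev(41) | reversed so far: 1 -> 41 -> 12 -> 23 -> 7 -> 35

1 -> 41 -> 12 -> 23 -> 7 -> 35 -> None


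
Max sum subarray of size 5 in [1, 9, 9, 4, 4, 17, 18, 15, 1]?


[0:5]: 27
[1:6]: 43
[2:7]: 52
[3:8]: 58
[4:9]: 55

Max: 58 at [3:8]


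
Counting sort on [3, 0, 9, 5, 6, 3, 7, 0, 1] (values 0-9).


Input: [3, 0, 9, 5, 6, 3, 7, 0, 1]
Counts: [2, 1, 0, 2, 0, 1, 1, 1, 0, 1]

Sorted: [0, 0, 1, 3, 3, 5, 6, 7, 9]


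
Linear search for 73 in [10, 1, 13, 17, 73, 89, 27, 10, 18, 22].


i=0: 10!=73
i=1: 1!=73
i=2: 13!=73
i=3: 17!=73
i=4: 73==73 found!

Found at 4, 5 comps


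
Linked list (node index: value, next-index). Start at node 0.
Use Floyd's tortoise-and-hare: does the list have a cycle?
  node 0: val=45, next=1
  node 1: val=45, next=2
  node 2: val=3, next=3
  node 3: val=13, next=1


Floyd's tortoise (slow, +1) and hare (fast, +2):
  init: slow=0, fast=0
  step 1: slow=1, fast=2
  step 2: slow=2, fast=1
  step 3: slow=3, fast=3
  slow == fast at node 3: cycle detected

Cycle: yes


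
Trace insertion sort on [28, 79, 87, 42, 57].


Initial: [28, 79, 87, 42, 57]
Insert 79: [28, 79, 87, 42, 57]
Insert 87: [28, 79, 87, 42, 57]
Insert 42: [28, 42, 79, 87, 57]
Insert 57: [28, 42, 57, 79, 87]

Sorted: [28, 42, 57, 79, 87]


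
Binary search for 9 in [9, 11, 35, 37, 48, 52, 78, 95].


Step 1: lo=0, hi=7, mid=3, val=37
Step 2: lo=0, hi=2, mid=1, val=11
Step 3: lo=0, hi=0, mid=0, val=9

Found at index 0


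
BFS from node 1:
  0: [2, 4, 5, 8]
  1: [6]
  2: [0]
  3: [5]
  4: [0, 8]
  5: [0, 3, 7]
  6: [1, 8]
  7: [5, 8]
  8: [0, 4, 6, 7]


Visit 1, enqueue [6]
Visit 6, enqueue [8]
Visit 8, enqueue [0, 4, 7]
Visit 0, enqueue [2, 5]
Visit 4, enqueue []
Visit 7, enqueue []
Visit 2, enqueue []
Visit 5, enqueue [3]
Visit 3, enqueue []

BFS order: [1, 6, 8, 0, 4, 7, 2, 5, 3]


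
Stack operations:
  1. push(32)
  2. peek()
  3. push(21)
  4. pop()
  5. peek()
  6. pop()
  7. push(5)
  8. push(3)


push(32) -> [32]
peek()->32
push(21) -> [32, 21]
pop()->21, [32]
peek()->32
pop()->32, []
push(5) -> [5]
push(3) -> [5, 3]

Final stack: [5, 3]


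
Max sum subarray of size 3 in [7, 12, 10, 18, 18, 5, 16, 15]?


[0:3]: 29
[1:4]: 40
[2:5]: 46
[3:6]: 41
[4:7]: 39
[5:8]: 36

Max: 46 at [2:5]


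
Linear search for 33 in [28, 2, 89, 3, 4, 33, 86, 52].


i=0: 28!=33
i=1: 2!=33
i=2: 89!=33
i=3: 3!=33
i=4: 4!=33
i=5: 33==33 found!

Found at 5, 6 comps


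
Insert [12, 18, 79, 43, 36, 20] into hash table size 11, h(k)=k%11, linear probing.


Insert 12: h=1 -> slot 1
Insert 18: h=7 -> slot 7
Insert 79: h=2 -> slot 2
Insert 43: h=10 -> slot 10
Insert 36: h=3 -> slot 3
Insert 20: h=9 -> slot 9

Table: [None, 12, 79, 36, None, None, None, 18, None, 20, 43]


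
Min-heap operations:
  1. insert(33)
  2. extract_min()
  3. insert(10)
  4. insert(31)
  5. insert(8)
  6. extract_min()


insert(33) -> [33]
extract_min()->33, []
insert(10) -> [10]
insert(31) -> [10, 31]
insert(8) -> [8, 31, 10]
extract_min()->8, [10, 31]

Final heap: [10, 31]


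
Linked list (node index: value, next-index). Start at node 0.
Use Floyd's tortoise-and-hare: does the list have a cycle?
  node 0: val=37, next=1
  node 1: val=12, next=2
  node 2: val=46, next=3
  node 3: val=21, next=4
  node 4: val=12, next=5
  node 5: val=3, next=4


Floyd's tortoise (slow, +1) and hare (fast, +2):
  init: slow=0, fast=0
  step 1: slow=1, fast=2
  step 2: slow=2, fast=4
  step 3: slow=3, fast=4
  step 4: slow=4, fast=4
  slow == fast at node 4: cycle detected

Cycle: yes


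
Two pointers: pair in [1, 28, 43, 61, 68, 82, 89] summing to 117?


lo=0(1)+hi=6(89)=90
lo=1(28)+hi=6(89)=117

Yes: 28+89=117


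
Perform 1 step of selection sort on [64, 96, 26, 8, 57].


Initial: [64, 96, 26, 8, 57]
Step 1: min=8 at 3
  Swap: [8, 96, 26, 64, 57]

After 1 step: [8, 96, 26, 64, 57]


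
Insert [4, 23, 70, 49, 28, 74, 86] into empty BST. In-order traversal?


Insert 4: root
Insert 23: R from 4
Insert 70: R from 4 -> R from 23
Insert 49: R from 4 -> R from 23 -> L from 70
Insert 28: R from 4 -> R from 23 -> L from 70 -> L from 49
Insert 74: R from 4 -> R from 23 -> R from 70
Insert 86: R from 4 -> R from 23 -> R from 70 -> R from 74

In-order: [4, 23, 28, 49, 70, 74, 86]


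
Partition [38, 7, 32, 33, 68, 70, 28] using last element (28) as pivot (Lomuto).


Pivot: 28
  7 <= 28: swap -> [7, 38, 32, 33, 68, 70, 28]
Place pivot at 1: [7, 28, 32, 33, 68, 70, 38]

Partitioned: [7, 28, 32, 33, 68, 70, 38]


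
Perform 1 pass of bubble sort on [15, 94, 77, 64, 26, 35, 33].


Initial: [15, 94, 77, 64, 26, 35, 33]
Pass 1: [15, 77, 64, 26, 35, 33, 94] (5 swaps)

After 1 pass: [15, 77, 64, 26, 35, 33, 94]


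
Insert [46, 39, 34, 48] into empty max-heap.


Insert 46: [46]
Insert 39: [46, 39]
Insert 34: [46, 39, 34]
Insert 48: [48, 46, 34, 39]

Final heap: [48, 46, 34, 39]


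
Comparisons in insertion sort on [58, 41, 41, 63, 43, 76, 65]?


Algorithm: insertion sort
Input: [58, 41, 41, 63, 43, 76, 65]
Sorted: [41, 41, 43, 58, 63, 65, 76]

10


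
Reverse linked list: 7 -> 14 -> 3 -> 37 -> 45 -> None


Step 1: curr=7, set curr.next=prev(None) | reversed so far: 7
Step 2: curr=14, set curr.next=prev(7) | reversed so far: 14 -> 7
Step 3: curr=3, set curr.next=prev(14) | reversed so far: 3 -> 14 -> 7
Step 4: curr=37, set curr.next=prev(3) | reversed so far: 37 -> 3 -> 14 -> 7
Step 5: curr=45, set curr.next=prev(37) | reversed so far: 45 -> 37 -> 3 -> 14 -> 7

45 -> 37 -> 3 -> 14 -> 7 -> None


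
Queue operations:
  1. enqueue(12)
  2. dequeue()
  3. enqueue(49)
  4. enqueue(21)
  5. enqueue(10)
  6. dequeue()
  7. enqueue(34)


enqueue(12) -> [12]
dequeue()->12, []
enqueue(49) -> [49]
enqueue(21) -> [49, 21]
enqueue(10) -> [49, 21, 10]
dequeue()->49, [21, 10]
enqueue(34) -> [21, 10, 34]

Final queue: [21, 10, 34]


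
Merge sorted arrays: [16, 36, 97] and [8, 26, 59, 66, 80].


Take 8 from B
Take 16 from A
Take 26 from B
Take 36 from A
Take 59 from B
Take 66 from B
Take 80 from B

Merged: [8, 16, 26, 36, 59, 66, 80, 97]


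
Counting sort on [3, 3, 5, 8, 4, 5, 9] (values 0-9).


Input: [3, 3, 5, 8, 4, 5, 9]
Counts: [0, 0, 0, 2, 1, 2, 0, 0, 1, 1]

Sorted: [3, 3, 4, 5, 5, 8, 9]


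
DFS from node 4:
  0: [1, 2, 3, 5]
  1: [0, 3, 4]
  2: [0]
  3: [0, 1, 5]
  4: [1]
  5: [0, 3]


Visit 4, push [1]
Visit 1, push [3, 0]
Visit 0, push [5, 3, 2]
Visit 2, push []
Visit 3, push [5]
Visit 5, push []

DFS order: [4, 1, 0, 2, 3, 5]


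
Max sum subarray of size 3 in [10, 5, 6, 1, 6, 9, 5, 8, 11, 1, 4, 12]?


[0:3]: 21
[1:4]: 12
[2:5]: 13
[3:6]: 16
[4:7]: 20
[5:8]: 22
[6:9]: 24
[7:10]: 20
[8:11]: 16
[9:12]: 17

Max: 24 at [6:9]


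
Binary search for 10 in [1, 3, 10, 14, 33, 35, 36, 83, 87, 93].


Step 1: lo=0, hi=9, mid=4, val=33
Step 2: lo=0, hi=3, mid=1, val=3
Step 3: lo=2, hi=3, mid=2, val=10

Found at index 2


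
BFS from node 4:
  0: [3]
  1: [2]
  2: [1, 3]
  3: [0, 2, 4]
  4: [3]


Visit 4, enqueue [3]
Visit 3, enqueue [0, 2]
Visit 0, enqueue []
Visit 2, enqueue [1]
Visit 1, enqueue []

BFS order: [4, 3, 0, 2, 1]


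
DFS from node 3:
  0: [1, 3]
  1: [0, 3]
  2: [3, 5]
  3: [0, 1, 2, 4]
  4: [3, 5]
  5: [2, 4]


Visit 3, push [4, 2, 1, 0]
Visit 0, push [1]
Visit 1, push []
Visit 2, push [5]
Visit 5, push [4]
Visit 4, push []

DFS order: [3, 0, 1, 2, 5, 4]


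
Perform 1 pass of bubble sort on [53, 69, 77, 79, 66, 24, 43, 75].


Initial: [53, 69, 77, 79, 66, 24, 43, 75]
Pass 1: [53, 69, 77, 66, 24, 43, 75, 79] (4 swaps)

After 1 pass: [53, 69, 77, 66, 24, 43, 75, 79]


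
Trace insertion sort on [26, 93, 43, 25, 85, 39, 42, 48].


Initial: [26, 93, 43, 25, 85, 39, 42, 48]
Insert 93: [26, 93, 43, 25, 85, 39, 42, 48]
Insert 43: [26, 43, 93, 25, 85, 39, 42, 48]
Insert 25: [25, 26, 43, 93, 85, 39, 42, 48]
Insert 85: [25, 26, 43, 85, 93, 39, 42, 48]
Insert 39: [25, 26, 39, 43, 85, 93, 42, 48]
Insert 42: [25, 26, 39, 42, 43, 85, 93, 48]
Insert 48: [25, 26, 39, 42, 43, 48, 85, 93]

Sorted: [25, 26, 39, 42, 43, 48, 85, 93]


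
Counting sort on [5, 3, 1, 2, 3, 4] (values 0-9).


Input: [5, 3, 1, 2, 3, 4]
Counts: [0, 1, 1, 2, 1, 1, 0, 0, 0, 0]

Sorted: [1, 2, 3, 3, 4, 5]


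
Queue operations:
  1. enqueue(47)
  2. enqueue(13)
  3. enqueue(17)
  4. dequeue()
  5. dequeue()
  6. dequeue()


enqueue(47) -> [47]
enqueue(13) -> [47, 13]
enqueue(17) -> [47, 13, 17]
dequeue()->47, [13, 17]
dequeue()->13, [17]
dequeue()->17, []

Final queue: []


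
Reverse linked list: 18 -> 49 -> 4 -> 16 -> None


Step 1: curr=18, set curr.next=prev(None) | reversed so far: 18
Step 2: curr=49, set curr.next=prev(18) | reversed so far: 49 -> 18
Step 3: curr=4, set curr.next=prev(49) | reversed so far: 4 -> 49 -> 18
Step 4: curr=16, set curr.next=prev(4) | reversed so far: 16 -> 4 -> 49 -> 18

16 -> 4 -> 49 -> 18 -> None


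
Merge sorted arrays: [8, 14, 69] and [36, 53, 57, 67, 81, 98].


Take 8 from A
Take 14 from A
Take 36 from B
Take 53 from B
Take 57 from B
Take 67 from B
Take 69 from A

Merged: [8, 14, 36, 53, 57, 67, 69, 81, 98]


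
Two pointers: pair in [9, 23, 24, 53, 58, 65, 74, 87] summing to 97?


lo=0(9)+hi=7(87)=96
lo=1(23)+hi=7(87)=110
lo=1(23)+hi=6(74)=97

Yes: 23+74=97


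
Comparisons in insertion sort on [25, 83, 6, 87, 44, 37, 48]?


Algorithm: insertion sort
Input: [25, 83, 6, 87, 44, 37, 48]
Sorted: [6, 25, 37, 44, 48, 83, 87]

14


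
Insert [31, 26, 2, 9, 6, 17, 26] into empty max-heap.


Insert 31: [31]
Insert 26: [31, 26]
Insert 2: [31, 26, 2]
Insert 9: [31, 26, 2, 9]
Insert 6: [31, 26, 2, 9, 6]
Insert 17: [31, 26, 17, 9, 6, 2]
Insert 26: [31, 26, 26, 9, 6, 2, 17]

Final heap: [31, 26, 26, 9, 6, 2, 17]


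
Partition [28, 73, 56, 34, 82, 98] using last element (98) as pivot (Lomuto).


Pivot: 98
  28 <= 98: advance i (no swap)
  73 <= 98: advance i (no swap)
  56 <= 98: advance i (no swap)
  34 <= 98: advance i (no swap)
  82 <= 98: advance i (no swap)
Place pivot at 5: [28, 73, 56, 34, 82, 98]

Partitioned: [28, 73, 56, 34, 82, 98]


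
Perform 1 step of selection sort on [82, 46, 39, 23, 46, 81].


Initial: [82, 46, 39, 23, 46, 81]
Step 1: min=23 at 3
  Swap: [23, 46, 39, 82, 46, 81]

After 1 step: [23, 46, 39, 82, 46, 81]


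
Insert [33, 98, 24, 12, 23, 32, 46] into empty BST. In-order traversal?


Insert 33: root
Insert 98: R from 33
Insert 24: L from 33
Insert 12: L from 33 -> L from 24
Insert 23: L from 33 -> L from 24 -> R from 12
Insert 32: L from 33 -> R from 24
Insert 46: R from 33 -> L from 98

In-order: [12, 23, 24, 32, 33, 46, 98]


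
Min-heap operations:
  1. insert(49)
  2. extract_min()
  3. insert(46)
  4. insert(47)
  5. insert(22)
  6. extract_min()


insert(49) -> [49]
extract_min()->49, []
insert(46) -> [46]
insert(47) -> [46, 47]
insert(22) -> [22, 47, 46]
extract_min()->22, [46, 47]

Final heap: [46, 47]


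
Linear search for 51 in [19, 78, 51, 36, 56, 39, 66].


i=0: 19!=51
i=1: 78!=51
i=2: 51==51 found!

Found at 2, 3 comps


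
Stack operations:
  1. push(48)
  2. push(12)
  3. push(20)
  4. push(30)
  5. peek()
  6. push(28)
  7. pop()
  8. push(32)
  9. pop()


push(48) -> [48]
push(12) -> [48, 12]
push(20) -> [48, 12, 20]
push(30) -> [48, 12, 20, 30]
peek()->30
push(28) -> [48, 12, 20, 30, 28]
pop()->28, [48, 12, 20, 30]
push(32) -> [48, 12, 20, 30, 32]
pop()->32, [48, 12, 20, 30]

Final stack: [48, 12, 20, 30]
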